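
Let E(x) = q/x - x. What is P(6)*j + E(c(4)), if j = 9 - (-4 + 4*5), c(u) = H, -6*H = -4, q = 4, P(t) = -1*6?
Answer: 142/3 ≈ 47.333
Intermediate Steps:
P(t) = -6
H = ⅔ (H = -⅙*(-4) = ⅔ ≈ 0.66667)
c(u) = ⅔
j = -7 (j = 9 - (-4 + 20) = 9 - 1*16 = 9 - 16 = -7)
E(x) = -x + 4/x (E(x) = 4/x - x = -x + 4/x)
P(6)*j + E(c(4)) = -6*(-7) + (-1*⅔ + 4/(⅔)) = 42 + (-⅔ + 4*(3/2)) = 42 + (-⅔ + 6) = 42 + 16/3 = 142/3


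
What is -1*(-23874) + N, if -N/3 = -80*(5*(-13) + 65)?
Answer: 23874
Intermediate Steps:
N = 0 (N = -(-240)*(5*(-13) + 65) = -(-240)*(-65 + 65) = -(-240)*0 = -3*0 = 0)
-1*(-23874) + N = -1*(-23874) + 0 = 23874 + 0 = 23874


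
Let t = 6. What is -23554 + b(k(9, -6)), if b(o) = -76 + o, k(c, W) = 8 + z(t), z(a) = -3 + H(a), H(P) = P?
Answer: -23619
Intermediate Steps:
z(a) = -3 + a
k(c, W) = 11 (k(c, W) = 8 + (-3 + 6) = 8 + 3 = 11)
-23554 + b(k(9, -6)) = -23554 + (-76 + 11) = -23554 - 65 = -23619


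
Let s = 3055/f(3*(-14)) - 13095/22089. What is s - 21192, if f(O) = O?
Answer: -6576218527/309246 ≈ -21265.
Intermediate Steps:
s = -22677295/309246 (s = 3055/((3*(-14))) - 13095/22089 = 3055/(-42) - 13095*1/22089 = 3055*(-1/42) - 4365/7363 = -3055/42 - 4365/7363 = -22677295/309246 ≈ -73.331)
s - 21192 = -22677295/309246 - 21192 = -6576218527/309246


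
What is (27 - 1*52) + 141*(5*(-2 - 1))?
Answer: -2140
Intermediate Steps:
(27 - 1*52) + 141*(5*(-2 - 1)) = (27 - 52) + 141*(5*(-3)) = -25 + 141*(-15) = -25 - 2115 = -2140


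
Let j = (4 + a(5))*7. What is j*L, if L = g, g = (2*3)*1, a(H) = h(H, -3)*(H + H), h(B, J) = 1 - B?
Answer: -1512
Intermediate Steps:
a(H) = 2*H*(1 - H) (a(H) = (1 - H)*(H + H) = (1 - H)*(2*H) = 2*H*(1 - H))
j = -252 (j = (4 + 2*5*(1 - 1*5))*7 = (4 + 2*5*(1 - 5))*7 = (4 + 2*5*(-4))*7 = (4 - 40)*7 = -36*7 = -252)
g = 6 (g = 6*1 = 6)
L = 6
j*L = -252*6 = -1512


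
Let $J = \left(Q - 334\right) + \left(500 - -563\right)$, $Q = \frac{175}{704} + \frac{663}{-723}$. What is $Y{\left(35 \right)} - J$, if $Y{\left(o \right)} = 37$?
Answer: $- \frac{117294079}{169664} \approx -691.33$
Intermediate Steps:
$Q = - \frac{113409}{169664}$ ($Q = 175 \cdot \frac{1}{704} + 663 \left(- \frac{1}{723}\right) = \frac{175}{704} - \frac{221}{241} = - \frac{113409}{169664} \approx -0.66843$)
$J = \frac{123571647}{169664}$ ($J = \left(- \frac{113409}{169664} - 334\right) + \left(500 - -563\right) = - \frac{56781185}{169664} + \left(500 + 563\right) = - \frac{56781185}{169664} + 1063 = \frac{123571647}{169664} \approx 728.33$)
$Y{\left(35 \right)} - J = 37 - \frac{123571647}{169664} = - \frac{117294079}{169664}$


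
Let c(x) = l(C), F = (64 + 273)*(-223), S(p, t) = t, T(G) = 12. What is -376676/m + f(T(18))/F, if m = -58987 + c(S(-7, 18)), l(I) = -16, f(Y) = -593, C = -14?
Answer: 28342566855/4434134453 ≈ 6.3919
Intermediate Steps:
F = -75151 (F = 337*(-223) = -75151)
c(x) = -16
m = -59003 (m = -58987 - 16 = -59003)
-376676/m + f(T(18))/F = -376676/(-59003) - 593/(-75151) = -376676*(-1/59003) - 593*(-1/75151) = 376676/59003 + 593/75151 = 28342566855/4434134453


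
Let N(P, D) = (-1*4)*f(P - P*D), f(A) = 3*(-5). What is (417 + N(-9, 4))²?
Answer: 227529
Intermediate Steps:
f(A) = -15
N(P, D) = 60 (N(P, D) = -1*4*(-15) = -4*(-15) = 60)
(417 + N(-9, 4))² = (417 + 60)² = 477² = 227529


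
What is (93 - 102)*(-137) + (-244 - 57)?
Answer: 932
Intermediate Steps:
(93 - 102)*(-137) + (-244 - 57) = -9*(-137) - 301 = 1233 - 301 = 932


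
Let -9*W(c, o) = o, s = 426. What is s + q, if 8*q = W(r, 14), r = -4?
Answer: 15329/36 ≈ 425.81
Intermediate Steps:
W(c, o) = -o/9
q = -7/36 (q = (-⅑*14)/8 = (⅛)*(-14/9) = -7/36 ≈ -0.19444)
s + q = 426 - 7/36 = 15329/36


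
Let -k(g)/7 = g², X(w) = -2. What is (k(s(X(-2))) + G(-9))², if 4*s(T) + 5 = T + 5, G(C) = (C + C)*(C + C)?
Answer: 1661521/16 ≈ 1.0385e+5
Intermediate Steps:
G(C) = 4*C² (G(C) = (2*C)*(2*C) = 4*C²)
s(T) = T/4 (s(T) = -5/4 + (T + 5)/4 = -5/4 + (5 + T)/4 = -5/4 + (5/4 + T/4) = T/4)
k(g) = -7*g²
(k(s(X(-2))) + G(-9))² = (-7*((¼)*(-2))² + 4*(-9)²)² = (-7*(-½)² + 4*81)² = (-7*¼ + 324)² = (-7/4 + 324)² = (1289/4)² = 1661521/16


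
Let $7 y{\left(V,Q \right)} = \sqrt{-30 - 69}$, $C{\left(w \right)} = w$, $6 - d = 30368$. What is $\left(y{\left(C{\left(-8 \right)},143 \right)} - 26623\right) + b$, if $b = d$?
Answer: $-56985 + \frac{3 i \sqrt{11}}{7} \approx -56985.0 + 1.4214 i$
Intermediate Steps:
$d = -30362$ ($d = 6 - 30368 = -30362$)
$b = -30362$
$y{\left(V,Q \right)} = \frac{3 i \sqrt{11}}{7}$ ($y{\left(V,Q \right)} = \frac{\sqrt{-30 - 69}}{7} = \frac{\sqrt{-99}}{7} = \frac{3 i \sqrt{11}}{7}$)
$\left(y{\left(C{\left(-8 \right)},143 \right)} - 26623\right) + b = \left(\frac{3 i \sqrt{11}}{7} - 26623\right) - 30362 = \left(-26623 + \frac{3 i \sqrt{11}}{7}\right) - 30362 = -56985 + \frac{3 i \sqrt{11}}{7}$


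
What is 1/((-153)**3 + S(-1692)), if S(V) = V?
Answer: -1/3583269 ≈ -2.7907e-7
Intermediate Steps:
1/((-153)**3 + S(-1692)) = 1/((-153)**3 - 1692) = 1/(-3581577 - 1692) = 1/(-3583269) = -1/3583269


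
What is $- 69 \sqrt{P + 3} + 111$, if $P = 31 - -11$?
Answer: $111 - 207 \sqrt{5} \approx -351.87$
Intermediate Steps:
$P = 42$ ($P = 31 + 11 = 42$)
$- 69 \sqrt{P + 3} + 111 = - 69 \sqrt{42 + 3} + 111 = - 69 \sqrt{45} + 111 = - 69 \cdot 3 \sqrt{5} + 111 = - 207 \sqrt{5} + 111 = 111 - 207 \sqrt{5}$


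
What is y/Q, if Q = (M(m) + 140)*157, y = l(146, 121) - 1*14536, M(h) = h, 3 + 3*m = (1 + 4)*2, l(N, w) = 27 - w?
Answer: -6270/9577 ≈ -0.65469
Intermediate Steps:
m = 7/3 (m = -1 + ((1 + 4)*2)/3 = -1 + (5*2)/3 = -1 + (1/3)*10 = -1 + 10/3 = 7/3 ≈ 2.3333)
y = -14630 (y = (27 - 1*121) - 1*14536 = (27 - 121) - 14536 = -94 - 14536 = -14630)
Q = 67039/3 (Q = (7/3 + 140)*157 = (427/3)*157 = 67039/3 ≈ 22346.)
y/Q = -14630/67039/3 = -14630*3/67039 = -6270/9577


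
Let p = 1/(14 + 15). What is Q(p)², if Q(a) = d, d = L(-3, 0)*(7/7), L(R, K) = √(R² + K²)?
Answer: 9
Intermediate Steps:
L(R, K) = √(K² + R²)
d = 3 (d = √(0² + (-3)²)*(7/7) = √(0 + 9)*(7*(⅐)) = √9*1 = 3*1 = 3)
p = 1/29 ≈ 0.034483
Q(a) = 3
Q(p)² = 3² = 9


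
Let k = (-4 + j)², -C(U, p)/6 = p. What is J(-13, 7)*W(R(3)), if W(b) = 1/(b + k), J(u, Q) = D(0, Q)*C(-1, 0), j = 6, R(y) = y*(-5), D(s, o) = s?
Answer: 0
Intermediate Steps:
R(y) = -5*y
C(U, p) = -6*p
J(u, Q) = 0 (J(u, Q) = 0*(-6*0) = 0*0 = 0)
k = 4 (k = (-4 + 6)² = 2² = 4)
W(b) = 1/(4 + b) (W(b) = 1/(b + 4) = 1/(4 + b))
J(-13, 7)*W(R(3)) = 0/(4 - 5*3) = 0/(4 - 15) = 0/(-11) = 0*(-1/11) = 0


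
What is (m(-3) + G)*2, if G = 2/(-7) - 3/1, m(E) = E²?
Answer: 80/7 ≈ 11.429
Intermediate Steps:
G = -23/7 (G = 2*(-⅐) - 3*1 = -2/7 - 3 = -23/7 ≈ -3.2857)
(m(-3) + G)*2 = ((-3)² - 23/7)*2 = (9 - 23/7)*2 = (40/7)*2 = 80/7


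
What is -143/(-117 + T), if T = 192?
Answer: -143/75 ≈ -1.9067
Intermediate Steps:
-143/(-117 + T) = -143/(-117 + 192) = -143/75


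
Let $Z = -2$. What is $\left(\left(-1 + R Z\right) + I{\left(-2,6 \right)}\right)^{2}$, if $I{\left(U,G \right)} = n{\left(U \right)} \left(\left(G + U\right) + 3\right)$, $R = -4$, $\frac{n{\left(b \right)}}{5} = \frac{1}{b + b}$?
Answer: $\frac{49}{16} \approx 3.0625$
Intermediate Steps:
$n{\left(b \right)} = \frac{5}{2 b}$ ($n{\left(b \right)} = \frac{5}{b + b} = \frac{5}{2 b}$)
$I{\left(U,G \right)} = \frac{5 \left(3 + G + U\right)}{2 U}$ ($I{\left(U,G \right)} = \frac{5}{2 U} \left(\left(G + U\right) + 3\right) = \frac{5}{2 U} \left(3 + G + U\right) = \frac{5 \left(3 + G + U\right)}{2 U}$)
$\left(\left(-1 + R Z\right) + I{\left(-2,6 \right)}\right)^{2} = \left(\left(-1 - -8\right) + \frac{5 \left(3 + 6 - 2\right)}{2 \left(-2\right)}\right)^{2} = \left(\left(-1 + 8\right) + \frac{5}{2} \left(- \frac{1}{2}\right) 7\right)^{2} = \left(7 - \frac{35}{4}\right)^{2} = \left(- \frac{7}{4}\right)^{2} = \frac{49}{16}$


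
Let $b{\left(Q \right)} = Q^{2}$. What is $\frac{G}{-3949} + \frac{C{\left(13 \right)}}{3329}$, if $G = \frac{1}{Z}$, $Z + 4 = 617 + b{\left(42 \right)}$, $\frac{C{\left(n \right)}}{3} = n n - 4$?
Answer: $\frac{4646449306}{31248567317} \approx 0.14869$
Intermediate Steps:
$C{\left(n \right)} = -12 + 3 n^{2}$ ($C{\left(n \right)} = 3 \left(n n - 4\right) = 3 \left(n^{2} - 4\right) = 3 \left(-4 + n^{2}\right) = -12 + 3 n^{2}$)
$Z = 2377$ ($Z = -4 + \left(617 + 42^{2}\right) = -4 + \left(617 + 1764\right) = -4 + 2381 = 2377$)
$G = \frac{1}{2377} \approx 0.0004207$
$\frac{G}{-3949} + \frac{C{\left(13 \right)}}{3329} = \frac{1}{2377 \left(-3949\right)} + \frac{-12 + 3 \cdot 13^{2}}{3329} = \frac{1}{2377} \left(- \frac{1}{3949}\right) + \left(-12 + 3 \cdot 169\right) \frac{1}{3329} = - \frac{1}{9386773} + \left(-12 + 507\right) \frac{1}{3329} = - \frac{1}{9386773} + 495 \cdot \frac{1}{3329} = - \frac{1}{9386773} + \frac{495}{3329} = \frac{4646449306}{31248567317}$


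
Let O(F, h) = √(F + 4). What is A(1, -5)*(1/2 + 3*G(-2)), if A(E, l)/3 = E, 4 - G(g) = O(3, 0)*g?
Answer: 75/2 + 18*√7 ≈ 85.124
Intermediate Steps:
O(F, h) = √(4 + F)
G(g) = 4 - g*√7 (G(g) = 4 - √(4 + 3)*g = 4 - √7*g = 4 - g*√7)
A(E, l) = 3*E
A(1, -5)*(1/2 + 3*G(-2)) = (3*1)*(1/2 + 3*(4 - 1*(-2)*√7)) = 3*(½ + 3*(4 + 2*√7)) = 3*(½ + (12 + 6*√7)) = 3*(25/2 + 6*√7) = 75/2 + 18*√7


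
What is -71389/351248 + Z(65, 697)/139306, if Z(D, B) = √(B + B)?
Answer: -71389/351248 + √1394/139306 ≈ -0.20298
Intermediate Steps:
Z(D, B) = √2*√B (Z(D, B) = √(2*B) = √2*√B)
-71389/351248 + Z(65, 697)/139306 = -71389/351248 + (√2*√697)/139306 = -71389*1/351248 + √1394*(1/139306) = -71389/351248 + √1394/139306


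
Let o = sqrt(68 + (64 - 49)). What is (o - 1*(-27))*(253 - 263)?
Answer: -270 - 10*sqrt(83) ≈ -361.10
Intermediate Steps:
o = sqrt(83) (o = sqrt(68 + 15) = sqrt(83) ≈ 9.1104)
(o - 1*(-27))*(253 - 263) = (sqrt(83) - 1*(-27))*(253 - 263) = (sqrt(83) + 27)*(-10) = (27 + sqrt(83))*(-10) = -270 - 10*sqrt(83)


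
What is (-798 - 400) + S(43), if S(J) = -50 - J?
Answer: -1291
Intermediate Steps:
(-798 - 400) + S(43) = (-798 - 400) + (-50 - 1*43) = -1198 + (-50 - 43) = -1198 - 93 = -1291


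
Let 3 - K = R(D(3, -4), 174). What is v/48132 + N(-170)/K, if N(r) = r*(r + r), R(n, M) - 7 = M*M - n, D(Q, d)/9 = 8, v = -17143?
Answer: -14731631/6490944 ≈ -2.2696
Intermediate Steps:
D(Q, d) = 72 (D(Q, d) = 9*8 = 72)
R(n, M) = 7 + M² - n (R(n, M) = 7 + (M*M - n) = 7 + (M² - n) = 7 + M² - n)
K = -30208 (K = 3 - (7 + 174² - 1*72) = 3 - (7 + 30276 - 72) = 3 - 1*30211 = 3 - 30211 = -30208)
N(r) = 2*r² (N(r) = r*(2*r) = 2*r²)
v/48132 + N(-170)/K = -17143/48132 + (2*(-170)²)/(-30208) = -17143*1/48132 + (2*28900)*(-1/30208) = -2449/6876 + 57800*(-1/30208) = -2449/6876 - 7225/3776 = -14731631/6490944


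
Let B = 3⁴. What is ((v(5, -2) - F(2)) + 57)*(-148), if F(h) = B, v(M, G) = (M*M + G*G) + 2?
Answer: -1036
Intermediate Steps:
v(M, G) = 2 + G² + M² (v(M, G) = (M² + G²) + 2 = (G² + M²) + 2 = 2 + G² + M²)
B = 81
F(h) = 81
((v(5, -2) - F(2)) + 57)*(-148) = (((2 + (-2)² + 5²) - 1*81) + 57)*(-148) = (((2 + 4 + 25) - 81) + 57)*(-148) = ((31 - 81) + 57)*(-148) = (-50 + 57)*(-148) = 7*(-148) = -1036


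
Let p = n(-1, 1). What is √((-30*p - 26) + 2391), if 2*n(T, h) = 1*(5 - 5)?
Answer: √2365 ≈ 48.631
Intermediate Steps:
n(T, h) = 0 (n(T, h) = (1*(5 - 5))/2 = (1*0)/2 = (½)*0 = 0)
p = 0
√((-30*p - 26) + 2391) = √((-30*0 - 26) + 2391) = √((0 - 26) + 2391) = √(-26 + 2391) = √2365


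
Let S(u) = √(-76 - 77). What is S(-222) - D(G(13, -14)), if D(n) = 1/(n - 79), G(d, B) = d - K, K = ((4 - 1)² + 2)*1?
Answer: 1/77 + 3*I*√17 ≈ 0.012987 + 12.369*I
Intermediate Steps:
K = 11 (K = (3² + 2)*1 = (9 + 2)*1 = 11*1 = 11)
G(d, B) = -11 + d (G(d, B) = d - 1*11 = d - 11 = -11 + d)
S(u) = 3*I*√17 (S(u) = √(-153) = 3*I*√17)
D(n) = 1/(-79 + n)
S(-222) - D(G(13, -14)) = 3*I*√17 - 1/(-79 + (-11 + 13)) = 3*I*√17 - 1/(-79 + 2) = 3*I*√17 - 1/(-77) = 3*I*√17 - 1*(-1/77) = 3*I*√17 + 1/77 = 1/77 + 3*I*√17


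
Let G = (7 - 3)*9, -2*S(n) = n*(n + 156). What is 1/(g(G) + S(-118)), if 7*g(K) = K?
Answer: 7/15730 ≈ 0.00044501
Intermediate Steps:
S(n) = -n*(156 + n)/2 (S(n) = -n*(n + 156)/2 = -n*(156 + n)/2)
G = 36 (G = 4*9 = 36)
g(K) = K/7
1/(g(G) + S(-118)) = 1/((1/7)*36 - 1/2*(-118)*(156 - 118)) = 1/(36/7 - 1/2*(-118)*38) = 1/(36/7 + 2242) = 1/(15730/7) = 7/15730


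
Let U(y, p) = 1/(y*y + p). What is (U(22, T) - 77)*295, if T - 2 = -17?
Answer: -10653040/469 ≈ -22714.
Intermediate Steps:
T = -15 (T = 2 - 17 = -15)
U(y, p) = 1/(p + y²) (U(y, p) = 1/(y² + p) = 1/(p + y²))
(U(22, T) - 77)*295 = (1/(-15 + 22²) - 77)*295 = (1/(-15 + 484) - 77)*295 = (1/469 - 77)*295 = -36112/469*295 = -10653040/469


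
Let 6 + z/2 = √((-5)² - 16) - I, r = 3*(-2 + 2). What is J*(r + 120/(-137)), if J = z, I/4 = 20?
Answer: 19920/137 ≈ 145.40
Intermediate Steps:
I = 80 (I = 4*20 = 80)
r = 0 (r = 3*0 = 0)
z = -166 (z = -12 + 2*(√((-5)² - 16) - 1*80) = -12 + 2*(√(25 - 16) - 80) = -12 + 2*(√9 - 80) = -12 + 2*(3 - 80) = -12 + 2*(-77) = -12 - 154 = -166)
J = -166
J*(r + 120/(-137)) = -166*(0 + 120/(-137)) = -166*(0 + 120*(-1/137)) = -166*(0 - 120/137) = -166*(-120/137) = 19920/137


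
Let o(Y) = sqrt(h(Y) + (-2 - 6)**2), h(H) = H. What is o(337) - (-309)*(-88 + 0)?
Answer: -27192 + sqrt(401) ≈ -27172.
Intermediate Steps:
o(Y) = sqrt(64 + Y) (o(Y) = sqrt(Y + (-2 - 6)**2) = sqrt(Y + (-8)**2) = sqrt(Y + 64) = sqrt(64 + Y))
o(337) - (-309)*(-88 + 0) = sqrt(64 + 337) - (-309)*(-88 + 0) = sqrt(401) - (-309)*(-88) = sqrt(401) - 1*27192 = sqrt(401) - 27192 = -27192 + sqrt(401)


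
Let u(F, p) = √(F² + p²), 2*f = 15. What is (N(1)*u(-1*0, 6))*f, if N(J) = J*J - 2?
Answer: -45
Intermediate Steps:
f = 15/2 (f = (½)*15 = 15/2 ≈ 7.5000)
N(J) = -2 + J² (N(J) = J² - 2 = -2 + J²)
(N(1)*u(-1*0, 6))*f = ((-2 + 1²)*√((-1*0)² + 6²))*(15/2) = ((-2 + 1)*√(0² + 36))*(15/2) = -√(0 + 36)*(15/2) = -√36*(15/2) = -1*6*(15/2) = -6*15/2 = -45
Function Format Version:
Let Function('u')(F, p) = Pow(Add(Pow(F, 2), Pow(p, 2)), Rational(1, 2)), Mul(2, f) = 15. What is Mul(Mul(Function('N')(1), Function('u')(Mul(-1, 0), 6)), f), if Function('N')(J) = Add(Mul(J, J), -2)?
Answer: -45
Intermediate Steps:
f = Rational(15, 2) (f = Mul(Rational(1, 2), 15) = Rational(15, 2) ≈ 7.5000)
Function('N')(J) = Add(-2, Pow(J, 2)) (Function('N')(J) = Add(Pow(J, 2), -2) = Add(-2, Pow(J, 2)))
Mul(Mul(Function('N')(1), Function('u')(Mul(-1, 0), 6)), f) = Mul(Mul(Add(-2, Pow(1, 2)), Pow(Add(Pow(Mul(-1, 0), 2), Pow(6, 2)), Rational(1, 2))), Rational(15, 2)) = Mul(Mul(Add(-2, 1), Pow(Add(Pow(0, 2), 36), Rational(1, 2))), Rational(15, 2)) = Mul(Mul(-1, Pow(Add(0, 36), Rational(1, 2))), Rational(15, 2)) = Mul(Mul(-1, Pow(36, Rational(1, 2))), Rational(15, 2)) = Mul(Mul(-1, 6), Rational(15, 2)) = Mul(-6, Rational(15, 2)) = -45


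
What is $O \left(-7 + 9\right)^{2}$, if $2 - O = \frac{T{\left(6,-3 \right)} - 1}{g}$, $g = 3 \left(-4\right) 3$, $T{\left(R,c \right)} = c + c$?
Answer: $\frac{65}{9} \approx 7.2222$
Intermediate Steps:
$T{\left(R,c \right)} = 2 c$
$g = -36$ ($g = \left(-12\right) 3 = -36$)
$O = \frac{65}{36}$ ($O = 2 - \frac{2 \left(-3\right) - 1}{-36} = 2 - \left(-6 - 1\right) \left(- \frac{1}{36}\right) = 2 - \left(-7\right) \left(- \frac{1}{36}\right) = 2 - \frac{7}{36} = \frac{65}{36} \approx 1.8056$)
$O \left(-7 + 9\right)^{2} = \frac{65 \left(-7 + 9\right)^{2}}{36} = \frac{65 \cdot 2^{2}}{36} = \frac{65}{36} \cdot 4 = \frac{65}{9}$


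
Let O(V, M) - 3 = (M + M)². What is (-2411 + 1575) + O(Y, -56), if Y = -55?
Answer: 11711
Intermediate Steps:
O(V, M) = 3 + 4*M² (O(V, M) = 3 + (M + M)² = 3 + (2*M)² = 3 + 4*M²)
(-2411 + 1575) + O(Y, -56) = (-2411 + 1575) + (3 + 4*(-56)²) = -836 + (3 + 4*3136) = -836 + (3 + 12544) = -836 + 12547 = 11711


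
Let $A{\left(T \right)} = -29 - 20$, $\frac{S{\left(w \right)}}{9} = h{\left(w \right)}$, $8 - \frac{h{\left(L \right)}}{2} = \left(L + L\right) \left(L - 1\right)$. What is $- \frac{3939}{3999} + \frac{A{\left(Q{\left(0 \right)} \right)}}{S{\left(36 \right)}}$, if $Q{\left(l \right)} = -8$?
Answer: $- \frac{59303291}{60272928} \approx -0.98391$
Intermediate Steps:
$h{\left(L \right)} = 16 - 4 L \left(-1 + L\right)$ ($h{\left(L \right)} = 16 - 2 \left(L + L\right) \left(L - 1\right) = 16 - 2 \cdot 2 L \left(-1 + L\right) = 16 - 4 L \left(-1 + L\right)$)
$S{\left(w \right)} = 144 - 36 w^{2} + 36 w$ ($S{\left(w \right)} = 9 \left(16 - 4 w^{2} + 4 w\right) = 144 - 36 w^{2} + 36 w$)
$A{\left(T \right)} = -49$ ($A{\left(T \right)} = -29 - 20 = -49$)
$- \frac{3939}{3999} + \frac{A{\left(Q{\left(0 \right)} \right)}}{S{\left(36 \right)}} = - \frac{3939}{3999} - \frac{49}{144 - 36 \cdot 36^{2} + 36 \cdot 36} = \left(-3939\right) \frac{1}{3999} - \frac{49}{144 - 46656 + 1296} = - \frac{1313}{1333} - \frac{49}{144 - 46656 + 1296} = - \frac{1313}{1333} - \frac{49}{-45216} = - \frac{1313}{1333} - - \frac{49}{45216} = - \frac{1313}{1333} + \frac{49}{45216} = - \frac{59303291}{60272928}$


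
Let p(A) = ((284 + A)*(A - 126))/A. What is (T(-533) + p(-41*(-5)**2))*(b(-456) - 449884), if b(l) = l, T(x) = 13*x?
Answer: 716501387888/205 ≈ 3.4951e+9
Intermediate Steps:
p(A) = (-126 + A)*(284 + A)/A (p(A) = ((284 + A)*(-126 + A))/A = ((-126 + A)*(284 + A))/A = (-126 + A)*(284 + A)/A)
(T(-533) + p(-41*(-5)**2))*(b(-456) - 449884) = (13*(-533) + (158 - 41*(-5)**2 - 35784/((-41*(-5)**2))))*(-456 - 449884) = (-6929 + (158 - 41*25 - 35784/((-41*25))))*(-450340) = (-6929 + (158 - 1025 - 35784/(-1025)))*(-450340) = (-6929 + (158 - 1025 - 35784*(-1/1025)))*(-450340) = (-6929 + (158 - 1025 + 35784/1025))*(-450340) = (-6929 - 852891/1025)*(-450340) = -7955116/1025*(-450340) = 716501387888/205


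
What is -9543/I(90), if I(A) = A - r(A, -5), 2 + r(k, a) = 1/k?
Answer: -858870/8279 ≈ -103.74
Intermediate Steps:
r(k, a) = -2 + 1/k
I(A) = 2 + A - 1/A (I(A) = A - (-2 + 1/A) = A + (2 - 1/A) = 2 + A - 1/A)
-9543/I(90) = -9543/(2 + 90 - 1/90) = -9543/8279/90 = -9543*90/8279 = -858870/8279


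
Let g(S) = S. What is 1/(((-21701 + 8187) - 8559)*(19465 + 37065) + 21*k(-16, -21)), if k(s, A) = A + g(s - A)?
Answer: -1/1247787026 ≈ -8.0142e-10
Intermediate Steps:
k(s, A) = s (k(s, A) = A + (s - A) = s)
1/(((-21701 + 8187) - 8559)*(19465 + 37065) + 21*k(-16, -21)) = 1/(((-21701 + 8187) - 8559)*(19465 + 37065) + 21*(-16)) = 1/((-13514 - 8559)*56530 - 336) = 1/(-22073*56530 - 336) = 1/(-1247786690 - 336) = 1/(-1247787026) = -1/1247787026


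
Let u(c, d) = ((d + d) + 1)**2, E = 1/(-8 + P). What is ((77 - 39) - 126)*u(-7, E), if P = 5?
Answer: -88/9 ≈ -9.7778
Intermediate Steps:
E = -1/3 (E = 1/(-8 + 5) = 1/(-3) = -1/3 ≈ -0.33333)
u(c, d) = (1 + 2*d)**2 (u(c, d) = (2*d + 1)**2 = (1 + 2*d)**2)
((77 - 39) - 126)*u(-7, E) = ((77 - 39) - 126)*(1 + 2*(-1/3))**2 = (38 - 126)*(1 - 2/3)**2 = -88*(1/3)**2 = -88*1/9 = -88/9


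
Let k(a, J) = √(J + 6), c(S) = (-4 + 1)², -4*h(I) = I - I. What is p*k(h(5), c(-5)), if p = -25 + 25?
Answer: 0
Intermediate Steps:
h(I) = 0 (h(I) = -(I - I)/4 = -¼*0 = 0)
c(S) = 9 (c(S) = (-3)² = 9)
k(a, J) = √(6 + J)
p = 0
p*k(h(5), c(-5)) = 0*√(6 + 9) = 0*√15 = 0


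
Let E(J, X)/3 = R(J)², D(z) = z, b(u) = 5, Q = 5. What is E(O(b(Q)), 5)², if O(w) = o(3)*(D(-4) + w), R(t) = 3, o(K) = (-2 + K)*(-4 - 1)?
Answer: 729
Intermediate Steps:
o(K) = 10 - 5*K (o(K) = (-2 + K)*(-5) = 10 - 5*K)
O(w) = 20 - 5*w (O(w) = (10 - 5*3)*(-4 + w) = (10 - 15)*(-4 + w) = -5*(-4 + w) = 20 - 5*w)
E(J, X) = 27 (E(J, X) = 3*3² = 3*9 = 27)
E(O(b(Q)), 5)² = 27² = 729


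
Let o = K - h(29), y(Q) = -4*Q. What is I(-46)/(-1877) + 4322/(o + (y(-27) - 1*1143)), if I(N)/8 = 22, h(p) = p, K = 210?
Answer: -4131349/801479 ≈ -5.1547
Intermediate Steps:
I(N) = 176 (I(N) = 8*22 = 176)
o = 181 (o = 210 - 1*29 = 210 - 29 = 181)
I(-46)/(-1877) + 4322/(o + (y(-27) - 1*1143)) = 176/(-1877) + 4322/(181 + (-4*(-27) - 1*1143)) = 176*(-1/1877) + 4322/(181 + (108 - 1143)) = -176/1877 + 4322/(181 - 1035) = -176/1877 + 4322/(-854) = -176/1877 + 4322*(-1/854) = -176/1877 - 2161/427 = -4131349/801479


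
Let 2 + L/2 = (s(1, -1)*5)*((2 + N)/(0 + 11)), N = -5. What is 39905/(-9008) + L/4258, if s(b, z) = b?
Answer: -934868491/210958352 ≈ -4.4315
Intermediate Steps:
L = -74/11 (L = -4 + 2*((1*5)*((2 - 5)/(0 + 11))) = -4 + 2*(5*(-3/11)) = -4 + 2*(-15/11) = -4 - 30/11 = -74/11 ≈ -6.7273)
39905/(-9008) + L/4258 = 39905/(-9008) - 74/11/4258 = 39905*(-1/9008) - 74/11*1/4258 = -39905/9008 - 37/23419 = -934868491/210958352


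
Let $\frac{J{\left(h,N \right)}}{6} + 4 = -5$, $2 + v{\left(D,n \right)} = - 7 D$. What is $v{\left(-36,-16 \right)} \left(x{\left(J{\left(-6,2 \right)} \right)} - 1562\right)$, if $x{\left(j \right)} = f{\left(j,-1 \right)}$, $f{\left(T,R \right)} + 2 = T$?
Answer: $-404500$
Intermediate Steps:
$v{\left(D,n \right)} = -2 - 7 D$
$J{\left(h,N \right)} = -54$ ($J{\left(h,N \right)} = -24 + 6 \left(-5\right) = -24 - 30 = -54$)
$f{\left(T,R \right)} = -2 + T$
$x{\left(j \right)} = -2 + j$
$v{\left(-36,-16 \right)} \left(x{\left(J{\left(-6,2 \right)} \right)} - 1562\right) = \left(-2 - -252\right) \left(\left(-2 - 54\right) - 1562\right) = \left(-2 + 252\right) \left(-56 - 1562\right) = 250 \left(-1618\right) = -404500$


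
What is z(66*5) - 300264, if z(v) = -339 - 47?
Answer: -300650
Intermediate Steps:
z(v) = -386
z(66*5) - 300264 = -386 - 300264 = -300650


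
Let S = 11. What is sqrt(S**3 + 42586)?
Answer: sqrt(43917) ≈ 209.56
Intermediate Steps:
sqrt(S**3 + 42586) = sqrt(11**3 + 42586) = sqrt(1331 + 42586) = sqrt(43917)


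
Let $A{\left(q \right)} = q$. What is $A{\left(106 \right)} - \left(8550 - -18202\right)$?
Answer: $-26646$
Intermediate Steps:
$A{\left(106 \right)} - \left(8550 - -18202\right) = 106 - \left(8550 - -18202\right) = 106 - \left(8550 + 18202\right) = 106 - 26752 = -26646$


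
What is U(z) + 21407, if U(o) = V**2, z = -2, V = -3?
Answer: 21416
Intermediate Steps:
U(o) = 9 (U(o) = (-3)**2 = 9)
U(z) + 21407 = 9 + 21407 = 21416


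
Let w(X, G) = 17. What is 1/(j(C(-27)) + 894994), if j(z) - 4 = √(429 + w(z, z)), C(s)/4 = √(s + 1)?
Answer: 447499/400510709779 - √446/801021419558 ≈ 1.1173e-6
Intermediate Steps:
C(s) = 4*√(1 + s) (C(s) = 4*√(s + 1) = 4*√(1 + s))
j(z) = 4 + √446 (j(z) = 4 + √(429 + 17) = 4 + √446)
1/(j(C(-27)) + 894994) = 1/((4 + √446) + 894994) = 1/(894998 + √446)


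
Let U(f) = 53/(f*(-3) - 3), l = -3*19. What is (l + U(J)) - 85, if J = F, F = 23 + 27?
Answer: -21779/153 ≈ -142.35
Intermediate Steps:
l = -57
F = 50
J = 50
U(f) = 53/(-3 - 3*f) (U(f) = 53/(-3*f - 3) = 53/(-3 - 3*f))
(l + U(J)) - 85 = (-57 - 53/(3 + 3*50)) - 85 = (-57 - 53/(3 + 150)) - 85 = (-57 - 53/153) - 85 = -8774/153 - 85 = -21779/153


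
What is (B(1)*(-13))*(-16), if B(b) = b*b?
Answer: 208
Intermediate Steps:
B(b) = b**2
(B(1)*(-13))*(-16) = (1**2*(-13))*(-16) = (1*(-13))*(-16) = -13*(-16) = 208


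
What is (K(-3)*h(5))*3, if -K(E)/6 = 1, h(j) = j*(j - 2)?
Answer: -270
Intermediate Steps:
h(j) = j*(-2 + j)
K(E) = -6 (K(E) = -6*1 = -6)
(K(-3)*h(5))*3 = -30*(-2 + 5)*3 = -30*3*3 = -6*15*3 = -90*3 = -270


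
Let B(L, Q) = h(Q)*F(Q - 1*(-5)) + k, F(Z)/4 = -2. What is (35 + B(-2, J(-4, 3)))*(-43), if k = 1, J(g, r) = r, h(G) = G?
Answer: -516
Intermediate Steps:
F(Z) = -8 (F(Z) = 4*(-2) = -8)
B(L, Q) = 1 - 8*Q (B(L, Q) = Q*(-8) + 1 = -8*Q + 1 = 1 - 8*Q)
(35 + B(-2, J(-4, 3)))*(-43) = (35 + (1 - 8*3))*(-43) = (35 + (1 - 24))*(-43) = (35 - 23)*(-43) = 12*(-43) = -516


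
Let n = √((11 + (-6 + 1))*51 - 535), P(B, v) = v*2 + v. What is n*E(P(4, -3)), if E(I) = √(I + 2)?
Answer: -√1603 ≈ -40.037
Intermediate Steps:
P(B, v) = 3*v (P(B, v) = 2*v + v = 3*v)
n = I*√229 (n = √((11 - 5)*51 - 535) = √(6*51 - 535) = √(306 - 535) = √(-229) = I*√229 ≈ 15.133*I)
E(I) = √(2 + I)
n*E(P(4, -3)) = (I*√229)*√(2 + 3*(-3)) = (I*√229)*√(2 - 9) = (I*√229)*√(-7) = (I*√229)*(I*√7) = -√1603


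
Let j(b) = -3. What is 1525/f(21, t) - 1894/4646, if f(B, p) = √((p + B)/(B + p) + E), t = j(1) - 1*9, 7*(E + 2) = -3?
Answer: -947/2323 - 305*I*√70/2 ≈ -0.40766 - 1275.9*I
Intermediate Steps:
E = -17/7 (E = -2 + (⅐)*(-3) = -2 - 3/7 = -17/7 ≈ -2.4286)
t = -12 (t = -3 - 1*9 = -3 - 9 = -12)
f(B, p) = I*√70/7 (f(B, p) = √((p + B)/(B + p) - 17/7) = √((B + p)/(B + p) - 17/7) = √(1 - 17/7) = √(-10/7) = I*√70/7)
1525/f(21, t) - 1894/4646 = 1525/((I*√70/7)) - 1894/4646 = 1525*(-I*√70/10) - 1894*1/4646 = -305*I*√70/2 - 947/2323 = -947/2323 - 305*I*√70/2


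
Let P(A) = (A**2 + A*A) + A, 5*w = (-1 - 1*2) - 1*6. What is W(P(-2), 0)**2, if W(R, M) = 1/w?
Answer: 25/81 ≈ 0.30864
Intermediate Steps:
w = -9/5 (w = ((-1 - 1*2) - 1*6)/5 = ((-1 - 2) - 6)/5 = (-3 - 6)/5 = (1/5)*(-9) = -9/5 ≈ -1.8000)
P(A) = A + 2*A**2 (P(A) = (A**2 + A**2) + A = 2*A**2 + A = A + 2*A**2)
W(R, M) = -5/9 (W(R, M) = 1/(-9/5) = -5/9)
W(P(-2), 0)**2 = (-5/9)**2 = 25/81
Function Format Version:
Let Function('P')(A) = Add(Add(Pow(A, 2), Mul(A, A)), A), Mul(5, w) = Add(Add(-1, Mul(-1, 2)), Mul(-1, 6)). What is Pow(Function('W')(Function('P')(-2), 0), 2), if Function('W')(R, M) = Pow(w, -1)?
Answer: Rational(25, 81) ≈ 0.30864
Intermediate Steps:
w = Rational(-9, 5) (w = Mul(Rational(1, 5), Add(Add(-1, Mul(-1, 2)), Mul(-1, 6))) = Mul(Rational(1, 5), Add(Add(-1, -2), -6)) = Mul(Rational(1, 5), Add(-3, -6)) = Mul(Rational(1, 5), -9) = Rational(-9, 5) ≈ -1.8000)
Function('P')(A) = Add(A, Mul(2, Pow(A, 2))) (Function('P')(A) = Add(Add(Pow(A, 2), Pow(A, 2)), A) = Add(Mul(2, Pow(A, 2)), A) = Add(A, Mul(2, Pow(A, 2))))
Function('W')(R, M) = Rational(-5, 9) (Function('W')(R, M) = Pow(Rational(-9, 5), -1) = Rational(-5, 9))
Pow(Function('W')(Function('P')(-2), 0), 2) = Pow(Rational(-5, 9), 2) = Rational(25, 81)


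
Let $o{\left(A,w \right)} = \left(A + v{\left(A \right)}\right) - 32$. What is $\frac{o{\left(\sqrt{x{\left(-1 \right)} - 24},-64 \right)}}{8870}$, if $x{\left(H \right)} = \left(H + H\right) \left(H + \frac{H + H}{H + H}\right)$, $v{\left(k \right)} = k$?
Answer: $- \frac{16}{4435} + \frac{2 i \sqrt{6}}{4435} \approx -0.0036077 + 0.0011046 i$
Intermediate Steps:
$x{\left(H \right)} = 2 H \left(1 + H\right)$ ($x{\left(H \right)} = 2 H \left(H + \frac{2 H}{2 H}\right) = 2 H \left(H + 2 H \frac{1}{2 H}\right) = 2 H \left(H + 1\right) = 2 H \left(1 + H\right)$)
$o{\left(A,w \right)} = -32 + 2 A$ ($o{\left(A,w \right)} = \left(A + A\right) - 32 = 2 A - 32 = -32 + 2 A$)
$\frac{o{\left(\sqrt{x{\left(-1 \right)} - 24},-64 \right)}}{8870} = \frac{-32 + 2 \sqrt{2 \left(-1\right) \left(1 - 1\right) - 24}}{8870} = \left(-32 + 2 \sqrt{2 \left(-1\right) 0 - 24}\right) \frac{1}{8870} = \left(-32 + 2 \sqrt{0 - 24}\right) \frac{1}{8870} = \left(-32 + 2 \sqrt{-24}\right) \frac{1}{8870} = \left(-32 + 2 \cdot 2 i \sqrt{6}\right) \frac{1}{8870} = \left(-32 + 4 i \sqrt{6}\right) \frac{1}{8870} = - \frac{16}{4435} + \frac{2 i \sqrt{6}}{4435}$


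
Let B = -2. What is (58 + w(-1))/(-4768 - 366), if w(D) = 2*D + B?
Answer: -27/2567 ≈ -0.010518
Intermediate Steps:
w(D) = -2 + 2*D (w(D) = 2*D - 2 = -2 + 2*D)
(58 + w(-1))/(-4768 - 366) = (58 + (-2 + 2*(-1)))/(-4768 - 366) = (58 + (-2 - 2))/(-5134) = (58 - 4)*(-1/5134) = 54*(-1/5134) = -27/2567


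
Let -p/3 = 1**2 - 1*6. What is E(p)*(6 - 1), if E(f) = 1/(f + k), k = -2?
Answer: 5/13 ≈ 0.38462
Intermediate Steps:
p = 15 (p = -3*(1**2 - 1*6) = -3*(1 - 6) = -3*(-5) = 15)
E(f) = 1/(-2 + f) (E(f) = 1/(f - 2) = 1/(-2 + f))
E(p)*(6 - 1) = (6 - 1)/(-2 + 15) = 5/13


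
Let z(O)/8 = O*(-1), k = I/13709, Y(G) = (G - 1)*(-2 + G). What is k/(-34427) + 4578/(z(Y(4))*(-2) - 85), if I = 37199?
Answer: 2160631294265/5191557173 ≈ 416.18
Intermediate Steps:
Y(G) = (-1 + G)*(-2 + G)
k = 37199/13709 ≈ 2.7135
z(O) = -8*O (z(O) = 8*(O*(-1)) = 8*(-O) = -8*O)
k/(-34427) + 4578/(z(Y(4))*(-2) - 85) = (37199/13709)/(-34427) + 4578/(-8*(2 + 4**2 - 3*4)*(-2) - 85) = (37199/13709)*(-1/34427) + 4578/(-8*(2 + 16 - 12)*(-2) - 85) = -37199/471959743 + 4578/(-8*6*(-2) - 85) = -37199/471959743 + 4578/(-48*(-2) - 85) = -37199/471959743 + 4578/(96 - 85) = -37199/471959743 + 4578/11 = 2160631294265/5191557173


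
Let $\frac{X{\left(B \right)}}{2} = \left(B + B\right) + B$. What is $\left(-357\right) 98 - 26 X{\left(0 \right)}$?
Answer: $-34986$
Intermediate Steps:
$X{\left(B \right)} = 6 B$ ($X{\left(B \right)} = 2 \left(\left(B + B\right) + B\right) = 2 \left(2 B + B\right) = 2 \cdot 3 B = 6 B$)
$\left(-357\right) 98 - 26 X{\left(0 \right)} = \left(-357\right) 98 - 26 \cdot 6 \cdot 0 = -34986 - 0 = -34986 + 0 = -34986$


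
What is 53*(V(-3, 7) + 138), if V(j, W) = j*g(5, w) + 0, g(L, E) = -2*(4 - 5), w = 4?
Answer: 6996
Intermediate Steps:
g(L, E) = 2 (g(L, E) = -2*(-1) = 2)
V(j, W) = 2*j (V(j, W) = j*2 + 0 = 2*j + 0 = 2*j)
53*(V(-3, 7) + 138) = 53*(2*(-3) + 138) = 53*(-6 + 138) = 53*132 = 6996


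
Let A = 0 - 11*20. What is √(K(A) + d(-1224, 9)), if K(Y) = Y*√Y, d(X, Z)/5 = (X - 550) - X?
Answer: √(-2750 - 440*I*√55) ≈ 27.544 - 59.234*I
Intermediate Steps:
A = -220 (A = 0 - 220 = -220)
d(X, Z) = -2750 (d(X, Z) = 5*((X - 550) - X) = 5*((-550 + X) - X) = 5*(-550) = -2750)
K(Y) = Y^(3/2)
√(K(A) + d(-1224, 9)) = √((-220)^(3/2) - 2750) = √(-440*I*√55 - 2750) = √(-2750 - 440*I*√55)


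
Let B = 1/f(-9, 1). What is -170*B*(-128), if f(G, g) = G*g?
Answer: -21760/9 ≈ -2417.8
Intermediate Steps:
B = -1/9 (B = 1/(-9*1) = 1/(-9) = -1/9 ≈ -0.11111)
-170*B*(-128) = -170*(-1/9)*(-128) = (170/9)*(-128) = -21760/9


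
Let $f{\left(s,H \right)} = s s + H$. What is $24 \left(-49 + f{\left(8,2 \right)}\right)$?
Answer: $408$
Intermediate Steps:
$f{\left(s,H \right)} = H + s^{2}$ ($f{\left(s,H \right)} = s^{2} + H = H + s^{2}$)
$24 \left(-49 + f{\left(8,2 \right)}\right) = 24 \left(-49 + \left(2 + 8^{2}\right)\right) = 24 \left(-49 + \left(2 + 64\right)\right) = 24 \left(-49 + 66\right) = 24 \cdot 17 = 408$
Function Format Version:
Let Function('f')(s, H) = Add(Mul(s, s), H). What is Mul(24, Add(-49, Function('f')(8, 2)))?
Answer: 408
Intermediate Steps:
Function('f')(s, H) = Add(H, Pow(s, 2)) (Function('f')(s, H) = Add(Pow(s, 2), H) = Add(H, Pow(s, 2)))
Mul(24, Add(-49, Function('f')(8, 2))) = Mul(24, Add(-49, Add(2, Pow(8, 2)))) = Mul(24, Add(-49, Add(2, 64))) = Mul(24, Add(-49, 66)) = Mul(24, 17) = 408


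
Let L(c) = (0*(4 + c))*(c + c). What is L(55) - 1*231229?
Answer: -231229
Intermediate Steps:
L(c) = 0 (L(c) = 0*(2*c) = 0)
L(55) - 1*231229 = 0 - 1*231229 = 0 - 231229 = -231229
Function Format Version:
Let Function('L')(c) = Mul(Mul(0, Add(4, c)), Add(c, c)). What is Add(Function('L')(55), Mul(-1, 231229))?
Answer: -231229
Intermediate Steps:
Function('L')(c) = 0 (Function('L')(c) = Mul(0, Mul(2, c)) = 0)
Add(Function('L')(55), Mul(-1, 231229)) = Add(0, Mul(-1, 231229)) = Add(0, -231229) = -231229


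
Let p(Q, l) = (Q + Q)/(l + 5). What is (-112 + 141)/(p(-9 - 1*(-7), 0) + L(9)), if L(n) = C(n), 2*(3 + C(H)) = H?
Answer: 290/7 ≈ 41.429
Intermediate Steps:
C(H) = -3 + H/2
L(n) = -3 + n/2
p(Q, l) = 2*Q/(5 + l) (p(Q, l) = (2*Q)/(5 + l) = 2*Q/(5 + l))
(-112 + 141)/(p(-9 - 1*(-7), 0) + L(9)) = (-112 + 141)/(2*(-9 - 1*(-7))/(5 + 0) + (-3 + (1/2)*9)) = 29/(2*(-9 + 7)/5 + (-3 + 9/2)) = 29/(2*(-2)*(1/5) + 3/2) = 29/(-4/5 + 3/2) = 29/(7/10) = 29*(10/7) = 290/7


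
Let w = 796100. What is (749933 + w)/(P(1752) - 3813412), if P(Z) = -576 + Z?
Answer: -1546033/3812236 ≈ -0.40554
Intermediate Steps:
(749933 + w)/(P(1752) - 3813412) = (749933 + 796100)/((-576 + 1752) - 3813412) = 1546033/(1176 - 3813412) = 1546033/(-3812236) = 1546033*(-1/3812236) = -1546033/3812236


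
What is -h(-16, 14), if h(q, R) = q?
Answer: 16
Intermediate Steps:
-h(-16, 14) = -1*(-16) = 16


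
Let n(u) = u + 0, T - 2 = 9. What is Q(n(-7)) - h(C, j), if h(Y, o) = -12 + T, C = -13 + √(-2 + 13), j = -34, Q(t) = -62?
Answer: -61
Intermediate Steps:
T = 11 (T = 2 + 9 = 11)
n(u) = u
C = -13 + √11 ≈ -9.6834
h(Y, o) = -1 (h(Y, o) = -12 + 11 = -1)
Q(n(-7)) - h(C, j) = -62 - 1*(-1) = -62 + 1 = -61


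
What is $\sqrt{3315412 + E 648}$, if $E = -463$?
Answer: $2 \sqrt{753847} \approx 1736.5$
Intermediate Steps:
$\sqrt{3315412 + E 648} = \sqrt{3315412 - 300024} = \sqrt{3015388} = 2 \sqrt{753847}$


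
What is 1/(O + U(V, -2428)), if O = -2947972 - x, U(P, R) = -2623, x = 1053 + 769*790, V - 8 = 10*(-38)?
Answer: -1/3559158 ≈ -2.8097e-7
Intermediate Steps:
V = -372 (V = 8 + 10*(-38) = 8 - 380 = -372)
x = 608563 (x = 1053 + 607510 = 608563)
O = -3556535 (O = -2947972 - 1*608563 = -2947972 - 608563 = -3556535)
1/(O + U(V, -2428)) = 1/(-3556535 - 2623) = 1/(-3559158) = -1/3559158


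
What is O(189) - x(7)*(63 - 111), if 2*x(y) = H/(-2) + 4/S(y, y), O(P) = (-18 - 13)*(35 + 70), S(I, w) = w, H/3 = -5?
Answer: -21429/7 ≈ -3061.3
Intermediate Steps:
H = -15 (H = 3*(-5) = -15)
O(P) = -3255 (O(P) = -31*105 = -3255)
x(y) = 15/4 + 2/y (x(y) = (-15/(-2) + 4/y)/2 = (-15*(-½) + 4/y)/2 = (15/2 + 4/y)/2 = 15/4 + 2/y)
O(189) - x(7)*(63 - 111) = -3255 - (15/4 + 2/7)*(63 - 111) = -3255 - (15/4 + 2*(⅐))*(-48) = -3255 - (15/4 + 2/7)*(-48) = -3255 - 113*(-48)/28 = -3255 - 1*(-1356/7) = -3255 + 1356/7 = -21429/7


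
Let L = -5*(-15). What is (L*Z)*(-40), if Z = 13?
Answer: -39000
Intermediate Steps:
L = 75
(L*Z)*(-40) = (75*13)*(-40) = 975*(-40) = -39000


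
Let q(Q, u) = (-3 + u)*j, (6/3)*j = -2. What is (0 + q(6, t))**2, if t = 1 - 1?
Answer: 9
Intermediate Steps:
j = -1 (j = (1/2)*(-2) = -1)
t = 0
q(Q, u) = 3 - u (q(Q, u) = (-3 + u)*(-1) = 3 - u)
(0 + q(6, t))**2 = (0 + (3 - 1*0))**2 = (0 + (3 + 0))**2 = (0 + 3)**2 = 3**2 = 9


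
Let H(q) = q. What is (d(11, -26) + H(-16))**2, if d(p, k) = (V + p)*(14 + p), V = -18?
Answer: 36481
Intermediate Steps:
d(p, k) = (-18 + p)*(14 + p)
(d(11, -26) + H(-16))**2 = ((-252 + 11**2 - 4*11) - 16)**2 = ((-252 + 121 - 44) - 16)**2 = (-175 - 16)**2 = (-191)**2 = 36481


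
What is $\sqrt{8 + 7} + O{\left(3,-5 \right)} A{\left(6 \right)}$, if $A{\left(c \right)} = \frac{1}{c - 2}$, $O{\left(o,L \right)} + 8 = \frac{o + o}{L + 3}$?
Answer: $- \frac{11}{4} + \sqrt{15} \approx 1.123$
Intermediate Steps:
$O{\left(o,L \right)} = -8 + \frac{2 o}{3 + L}$ ($O{\left(o,L \right)} = -8 + \frac{o + o}{L + 3} = -8 + \frac{2 o}{3 + L}$)
$A{\left(c \right)} = \frac{1}{-2 + c}$
$\sqrt{8 + 7} + O{\left(3,-5 \right)} A{\left(6 \right)} = \sqrt{8 + 7} + \frac{2 \frac{1}{3 - 5} \left(-12 + 3 - -20\right)}{-2 + 6} = \sqrt{15} + \frac{2 \frac{1}{-2} \left(-12 + 3 + 20\right)}{4} = \sqrt{15} + 2 \left(- \frac{1}{2}\right) 11 \cdot \frac{1}{4} = \sqrt{15} - \frac{11}{4} = - \frac{11}{4} + \sqrt{15}$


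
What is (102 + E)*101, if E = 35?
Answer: 13837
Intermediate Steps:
(102 + E)*101 = (102 + 35)*101 = 137*101 = 13837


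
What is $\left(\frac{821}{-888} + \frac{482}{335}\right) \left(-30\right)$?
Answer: $- \frac{152981}{9916} \approx -15.428$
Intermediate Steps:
$\left(\frac{821}{-888} + \frac{482}{335}\right) \left(-30\right) = \left(821 \left(- \frac{1}{888}\right) + 482 \cdot \frac{1}{335}\right) \left(-30\right) = \left(- \frac{821}{888} + \frac{482}{335}\right) \left(-30\right) = \frac{152981}{297480} \left(-30\right) = - \frac{152981}{9916}$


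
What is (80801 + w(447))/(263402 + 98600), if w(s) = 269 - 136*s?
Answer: 10139/181001 ≈ 0.056016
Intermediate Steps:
(80801 + w(447))/(263402 + 98600) = (80801 + (269 - 136*447))/(263402 + 98600) = (80801 + (269 - 60792))/362002 = (80801 - 60523)*(1/362002) = 20278*(1/362002) = 10139/181001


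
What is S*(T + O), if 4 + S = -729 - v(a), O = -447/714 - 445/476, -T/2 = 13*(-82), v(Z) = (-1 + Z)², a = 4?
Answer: -53746717/34 ≈ -1.5808e+6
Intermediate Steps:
T = 2132 (T = -26*(-82) = -2*(-1066) = 2132)
O = -743/476 (O = -447*1/714 - 445*1/476 = -149/238 - 445/476 = -743/476 ≈ -1.5609)
S = -742 (S = -4 + (-729 - (-1 + 4)²) = -4 + (-729 - 1*3²) = -4 + (-729 - 1*9) = -4 + (-729 - 9) = -4 - 738 = -742)
S*(T + O) = -742*(2132 - 743/476) = -742*1014089/476 = -53746717/34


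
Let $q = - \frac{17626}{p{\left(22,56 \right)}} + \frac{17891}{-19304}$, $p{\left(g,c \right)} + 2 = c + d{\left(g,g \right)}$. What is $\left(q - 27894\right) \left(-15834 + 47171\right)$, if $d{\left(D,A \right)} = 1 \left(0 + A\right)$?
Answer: $- \frac{17014758547127}{19304} \approx -8.8141 \cdot 10^{8}$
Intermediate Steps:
$d{\left(D,A \right)} = A$ ($d{\left(D,A \right)} = 1 A = A$)
$p{\left(g,c \right)} = -2 + c + g$ ($p{\left(g,c \right)} = -2 + \left(c + g\right) = -2 + c + g$)
$q = - \frac{4494895}{19304}$ ($q = - \frac{17626}{-2 + 56 + 22} + \frac{17891}{-19304} = - \frac{17626}{76} + 17891 \left(- \frac{1}{19304}\right) = \left(-17626\right) \frac{1}{76} - \frac{17891}{19304} = - \frac{8813}{38} - \frac{17891}{19304} = - \frac{4494895}{19304} \approx -232.85$)
$\left(q - 27894\right) \left(-15834 + 47171\right) = \left(- \frac{4494895}{19304} - 27894\right) \left(-15834 + 47171\right) = \left(- \frac{542960671}{19304}\right) 31337 = - \frac{17014758547127}{19304}$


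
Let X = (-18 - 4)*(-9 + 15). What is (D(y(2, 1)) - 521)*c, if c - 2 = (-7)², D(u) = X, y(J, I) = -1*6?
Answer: -33303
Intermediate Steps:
X = -132 (X = -22*6 = -132)
y(J, I) = -6
D(u) = -132
c = 51 (c = 2 + (-7)² = 2 + 49 = 51)
(D(y(2, 1)) - 521)*c = (-132 - 521)*51 = -653*51 = -33303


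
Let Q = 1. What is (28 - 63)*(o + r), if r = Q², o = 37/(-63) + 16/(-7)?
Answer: 590/9 ≈ 65.556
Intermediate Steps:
o = -181/63 (o = 37*(-1/63) + 16*(-⅐) = -37/63 - 16/7 = -181/63 ≈ -2.8730)
r = 1 (r = 1² = 1)
(28 - 63)*(o + r) = (28 - 63)*(-181/63 + 1) = -35*(-118/63) = 590/9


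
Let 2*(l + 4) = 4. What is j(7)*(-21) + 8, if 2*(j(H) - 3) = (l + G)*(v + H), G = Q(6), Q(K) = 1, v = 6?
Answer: 163/2 ≈ 81.500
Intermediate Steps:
l = -2 (l = -4 + (1/2)*4 = -4 + 2 = -2)
G = 1
j(H) = -H/2 (j(H) = 3 + ((-2 + 1)*(6 + H))/2 = 3 + (-(6 + H))/2 = 3 + (-6 - H)/2 = 3 + (-3 - H/2) = -H/2)
j(7)*(-21) + 8 = -1/2*7*(-21) + 8 = -7/2*(-21) + 8 = 147/2 + 8 = 163/2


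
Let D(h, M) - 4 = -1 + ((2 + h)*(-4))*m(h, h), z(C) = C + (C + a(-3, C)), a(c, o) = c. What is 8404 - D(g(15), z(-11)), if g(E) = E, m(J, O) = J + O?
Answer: 10441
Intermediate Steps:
z(C) = -3 + 2*C (z(C) = C + (C - 3) = C + (-3 + C) = -3 + 2*C)
D(h, M) = 3 + 2*h*(-8 - 4*h) (D(h, M) = 4 + (-1 + ((2 + h)*(-4))*(h + h)) = 4 + (-1 + (-8 - 4*h)*(2*h)) = 4 + (-1 + 2*h*(-8 - 4*h)) = 3 + 2*h*(-8 - 4*h))
8404 - D(g(15), z(-11)) = 8404 - (3 - 16*15 - 8*15**2) = 8404 - (3 - 240 - 8*225) = 8404 - (3 - 240 - 1800) = 8404 - 1*(-2037) = 8404 + 2037 = 10441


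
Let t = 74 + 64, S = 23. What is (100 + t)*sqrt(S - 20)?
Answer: 238*sqrt(3) ≈ 412.23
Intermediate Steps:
t = 138
(100 + t)*sqrt(S - 20) = (100 + 138)*sqrt(23 - 20) = 238*sqrt(3)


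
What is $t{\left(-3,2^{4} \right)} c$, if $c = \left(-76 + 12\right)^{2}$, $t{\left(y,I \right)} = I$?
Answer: $65536$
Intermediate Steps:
$c = 4096$ ($c = \left(-64\right)^{2} = 4096$)
$t{\left(-3,2^{4} \right)} c = 2^{4} \cdot 4096 = 16 \cdot 4096 = 65536$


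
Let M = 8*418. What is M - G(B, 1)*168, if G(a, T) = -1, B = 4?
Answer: 3512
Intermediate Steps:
M = 3344
M - G(B, 1)*168 = 3344 - (-1)*168 = 3344 - 1*(-168) = 3344 + 168 = 3512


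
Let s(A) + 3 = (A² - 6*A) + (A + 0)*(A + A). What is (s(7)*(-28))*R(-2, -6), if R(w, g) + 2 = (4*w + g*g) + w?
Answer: -68544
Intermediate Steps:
s(A) = -3 - 6*A + 3*A² (s(A) = -3 + ((A² - 6*A) + (A + 0)*(A + A)) = -3 + ((A² - 6*A) + A*(2*A)) = -3 + ((A² - 6*A) + 2*A²) = -3 + (-6*A + 3*A²) = -3 - 6*A + 3*A²)
R(w, g) = -2 + g² + 5*w (R(w, g) = -2 + ((4*w + g*g) + w) = -2 + ((4*w + g²) + w) = -2 + ((g² + 4*w) + w) = -2 + (g² + 5*w) = -2 + g² + 5*w)
(s(7)*(-28))*R(-2, -6) = ((-3 - 6*7 + 3*7²)*(-28))*(-2 + (-6)² + 5*(-2)) = ((-3 - 42 + 3*49)*(-28))*(-2 + 36 - 10) = ((-3 - 42 + 147)*(-28))*24 = (102*(-28))*24 = -2856*24 = -68544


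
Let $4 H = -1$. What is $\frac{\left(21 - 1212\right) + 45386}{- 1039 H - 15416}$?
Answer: $- \frac{35356}{12125} \approx -2.916$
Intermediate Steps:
$H = - \frac{1}{4}$ ($H = \frac{1}{4} \left(-1\right) = - \frac{1}{4} \approx -0.25$)
$\frac{\left(21 - 1212\right) + 45386}{- 1039 H - 15416} = \frac{\left(21 - 1212\right) + 45386}{\left(-1039\right) \left(- \frac{1}{4}\right) - 15416} = \frac{\left(21 - 1212\right) + 45386}{\frac{1039}{4} - 15416} = \frac{-1191 + 45386}{- \frac{60625}{4}} = 44195 \left(- \frac{4}{60625}\right) = - \frac{35356}{12125}$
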